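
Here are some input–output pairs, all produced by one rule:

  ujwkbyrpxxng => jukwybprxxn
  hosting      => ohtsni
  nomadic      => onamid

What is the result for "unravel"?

nuarev

Each output is the input with this applied: delete the last character, then swap each adjacent pair of characters (1↔2, 3↔4, ...).
Starting from "unravel": after the first operation, "unrave"; after the second, "nuarev".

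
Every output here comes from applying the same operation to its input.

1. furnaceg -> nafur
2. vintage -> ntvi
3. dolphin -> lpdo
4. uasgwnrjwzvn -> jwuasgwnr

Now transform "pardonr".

Rule — delete the last 3 characters, then move the last 2 characters to the front (rotate right by 2).
"pardonr" → "pard" → "rdpa".
(Check on "dolphin": → "dolp" → "lpdo" ✓)

rdpa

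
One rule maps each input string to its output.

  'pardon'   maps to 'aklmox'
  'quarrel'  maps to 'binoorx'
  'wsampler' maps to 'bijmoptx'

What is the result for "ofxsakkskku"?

The rule is to shift every letter 3 places backward in the alphabet (wrapping around), then sort the characters into alphabetical order.
"ofxsakkskku" → "chhhhlpprux".

chhhhlpprux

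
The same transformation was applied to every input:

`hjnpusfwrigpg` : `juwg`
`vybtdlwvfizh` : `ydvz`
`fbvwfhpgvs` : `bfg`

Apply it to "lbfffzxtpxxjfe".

bftxe

Rule — keep one character in every 3, starting at position 2 (positions 2nd, 5th, 8th, ...).
Doing the same to "lbfffzxtpxxjfe": "bftxe".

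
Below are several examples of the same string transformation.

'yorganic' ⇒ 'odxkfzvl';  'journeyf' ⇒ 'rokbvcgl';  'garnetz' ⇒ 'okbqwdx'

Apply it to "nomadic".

What's happening: shift every letter 3 places backward in the alphabet (wrapping around), then move the first 2 characters to the end (rotate left by 2).
On "nomadic" that produces "jxafzkl".

jxafzkl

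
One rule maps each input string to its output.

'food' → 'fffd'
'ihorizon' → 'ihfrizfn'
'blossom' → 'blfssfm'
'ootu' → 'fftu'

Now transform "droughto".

drfughtf

The rule is to replace every "o" with "f".
Doing the same to "droughto": "drfughtf".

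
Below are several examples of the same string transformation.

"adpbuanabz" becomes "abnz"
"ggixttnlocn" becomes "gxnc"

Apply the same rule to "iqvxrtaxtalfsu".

ixaas

What's happening: keep one character in every 3, starting at position 1 (positions 1st, 4th, 7th, ...).
On "iqvxrtaxtalfsu" that produces "ixaas".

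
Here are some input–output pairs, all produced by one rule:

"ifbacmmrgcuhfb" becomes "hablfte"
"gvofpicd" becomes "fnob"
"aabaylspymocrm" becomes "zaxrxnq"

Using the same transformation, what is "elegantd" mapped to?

The rule is to shift every letter 1 place backward in the alphabet (wrapping around), then keep every other character starting from the first (positions 1st, 3rd, 5th, ...).
"elegantd" → "dkdfzmsc" → "ddzs".

ddzs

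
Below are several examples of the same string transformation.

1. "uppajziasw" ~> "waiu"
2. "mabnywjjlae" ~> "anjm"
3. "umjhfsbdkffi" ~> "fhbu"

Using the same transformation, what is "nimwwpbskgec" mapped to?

The transformation: keep one character in every 3, starting at position 1 (positions 1st, 4th, 7th, ...), then swap the first and last characters.
Starting from "nimwwpbskgec": after the first operation, "nwbg"; after the second, "gwbn".

gwbn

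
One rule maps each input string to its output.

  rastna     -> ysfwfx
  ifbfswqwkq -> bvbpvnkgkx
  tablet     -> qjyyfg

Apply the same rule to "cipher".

The transformation: swap the front and back halves of the string, then shift every letter 5 places forward in the alphabet (wrapping around).
For "cipher", step one produces "hercip"; step two turns that into "mjwhnu".

mjwhnu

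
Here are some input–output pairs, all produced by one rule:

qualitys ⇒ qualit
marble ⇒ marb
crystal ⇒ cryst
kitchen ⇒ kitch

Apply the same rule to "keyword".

keywo

Looking at the pairs, the operation is to delete the last 2 characters.
On "keyword" that produces "keywo".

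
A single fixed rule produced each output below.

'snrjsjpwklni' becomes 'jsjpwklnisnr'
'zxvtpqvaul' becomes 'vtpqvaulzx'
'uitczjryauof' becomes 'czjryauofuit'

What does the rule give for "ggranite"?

graniteg

The pattern: move the last 3 characters to the front (rotate right by 3), then swap the front and back halves of the string.
Starting from "ggranite": after the first operation, "iteggran"; after the second, "graniteg".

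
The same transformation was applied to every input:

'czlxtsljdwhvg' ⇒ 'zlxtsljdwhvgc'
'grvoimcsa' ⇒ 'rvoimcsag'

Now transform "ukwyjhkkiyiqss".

kwyjhkkiyiqssu

In each case the input is transformed by: move the first character to the end.
So "ukwyjhkkiyiqss" becomes "kwyjhkkiyiqssu".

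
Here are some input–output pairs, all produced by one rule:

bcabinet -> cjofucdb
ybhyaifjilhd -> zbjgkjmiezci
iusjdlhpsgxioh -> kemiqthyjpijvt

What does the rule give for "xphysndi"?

Each output is the input with this applied: shift every letter 1 place forward in the alphabet (wrapping around), then move the first 3 characters to the end (rotate left by 3).
For "xphysndi", step one produces "yqiztoej"; step two turns that into "ztoejyqi".

ztoejyqi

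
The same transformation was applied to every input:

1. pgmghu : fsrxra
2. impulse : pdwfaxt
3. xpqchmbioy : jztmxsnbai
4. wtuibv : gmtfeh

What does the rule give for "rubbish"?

Rule — shift every letter 11 places forward in the alphabet (wrapping around), then reverse the string.
Starting from "rubbish": after the first operation, "cfmmtds"; after the second, "sdtmmfc".

sdtmmfc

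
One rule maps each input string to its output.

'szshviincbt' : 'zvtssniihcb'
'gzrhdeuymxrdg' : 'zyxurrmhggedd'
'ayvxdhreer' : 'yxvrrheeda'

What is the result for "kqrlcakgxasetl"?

Each output is the input with this applied: sort the characters into reverse alphabetical order.
Applying that to "kqrlcakgxasetl" gives "xtsrqllkkgecaa".

xtsrqllkkgecaa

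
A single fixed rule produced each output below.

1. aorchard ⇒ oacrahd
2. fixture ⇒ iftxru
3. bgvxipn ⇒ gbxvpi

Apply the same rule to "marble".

Looking at the pairs, the operation is to swap each adjacent pair of characters (1↔2, 3↔4, ...), then delete the last character.
Working it through for "marble": intermediate "ambrel", final "ambre".

ambre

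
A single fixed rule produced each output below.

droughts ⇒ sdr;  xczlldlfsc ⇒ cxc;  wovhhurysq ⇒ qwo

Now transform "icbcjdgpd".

dic

Looking at the pairs, the operation is to move the first 2 characters to the end (rotate left by 2), then keep only the last 3 characters.
Doing the same to "icbcjdgpd": "dic".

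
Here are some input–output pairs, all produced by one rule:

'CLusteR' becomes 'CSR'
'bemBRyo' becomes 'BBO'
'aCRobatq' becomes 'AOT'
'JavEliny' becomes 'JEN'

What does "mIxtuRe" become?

What's happening: keep one character in every 3, starting at position 1 (positions 1st, 4th, 7th, ...), then convert every letter to uppercase.
For "mIxtuRe", step one produces "mte"; step two turns that into "MTE".
(Check on "JavEliny": → "JEn" → "JEN" ✓)

MTE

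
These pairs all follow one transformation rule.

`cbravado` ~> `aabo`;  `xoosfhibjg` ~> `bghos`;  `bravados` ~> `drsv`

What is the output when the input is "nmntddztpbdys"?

The rule is to keep every other character starting from the second (positions 2nd, 4th, 6th, ...), then sort the characters into alphabetical order.
On "nmntddztpbdys": the first step gives "mtdtby", and the second then gives "bdmtty".

bdmtty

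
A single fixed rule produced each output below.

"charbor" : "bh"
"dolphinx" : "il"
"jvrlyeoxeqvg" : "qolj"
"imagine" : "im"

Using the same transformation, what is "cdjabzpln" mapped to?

The transformation: reverse the string, then keep one character in every 3, starting at position 3 (positions 3rd, 6th, 9th, ...).
On "cdjabzpln": the first step gives "nlpzbajdc", and the second then gives "pac".
(Check on "jvrlyeoxeqvg": → "gvqexoeylrvj" → "qolj" ✓)

pac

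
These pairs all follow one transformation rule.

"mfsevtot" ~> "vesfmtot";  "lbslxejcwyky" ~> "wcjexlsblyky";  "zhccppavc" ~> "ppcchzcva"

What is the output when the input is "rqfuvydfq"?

Each output is the input with this applied: move the last 3 characters to the front (rotate right by 3), then reverse the string.
On "rqfuvydfq": the first step gives "dfqrqfuvy", and the second then gives "yvufqrqfd".
(Check on "zhccppavc": → "avczhccpp" → "ppcchzcva" ✓)

yvufqrqfd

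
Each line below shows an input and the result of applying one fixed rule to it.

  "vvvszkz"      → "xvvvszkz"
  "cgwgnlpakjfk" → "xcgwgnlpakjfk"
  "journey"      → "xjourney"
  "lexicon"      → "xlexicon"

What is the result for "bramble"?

The transformation: prepend "x".
Doing the same to "bramble": "xbramble".

xbramble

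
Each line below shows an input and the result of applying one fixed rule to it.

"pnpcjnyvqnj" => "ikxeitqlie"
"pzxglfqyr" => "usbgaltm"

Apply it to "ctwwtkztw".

orrofuor

The pattern: delete the first character, then shift every letter 5 places backward in the alphabet (wrapping around).
On "ctwwtkztw" that produces "orrofuor".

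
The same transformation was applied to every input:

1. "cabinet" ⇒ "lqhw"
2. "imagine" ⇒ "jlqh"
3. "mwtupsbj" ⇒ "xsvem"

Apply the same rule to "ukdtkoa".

wnrd

What's happening: delete the first 3 characters, then shift every letter 3 places forward in the alphabet (wrapping around).
Working it through for "ukdtkoa": intermediate "tkoa", final "wnrd".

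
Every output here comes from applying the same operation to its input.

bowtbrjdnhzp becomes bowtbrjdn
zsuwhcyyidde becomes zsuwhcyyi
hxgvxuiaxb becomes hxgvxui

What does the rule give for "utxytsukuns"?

utxytsuk

Rule — delete the last 3 characters.
Applying that to "utxytsukuns" gives "utxytsuk".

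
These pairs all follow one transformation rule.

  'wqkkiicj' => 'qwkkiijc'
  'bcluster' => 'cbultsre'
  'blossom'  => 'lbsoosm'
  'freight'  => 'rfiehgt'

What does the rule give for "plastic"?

The transformation: swap each adjacent pair of characters (1↔2, 3↔4, ...).
Doing the same to "plastic": "lpsaitc".

lpsaitc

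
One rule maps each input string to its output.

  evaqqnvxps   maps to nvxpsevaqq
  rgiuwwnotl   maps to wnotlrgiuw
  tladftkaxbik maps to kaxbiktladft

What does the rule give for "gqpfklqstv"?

lqstvgqpfk

The transformation: swap the front and back halves of the string.
"gqpfklqstv" → "lqstvgqpfk".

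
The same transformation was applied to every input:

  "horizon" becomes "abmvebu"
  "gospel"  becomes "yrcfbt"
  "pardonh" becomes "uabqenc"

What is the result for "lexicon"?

The pattern: reverse the string, then shift every letter 13 places forward in the alphabet (wrapping around) — i.e. ROT13.
Starting from "lexicon": after the first operation, "nocixel"; after the second, "abpvkry".

abpvkry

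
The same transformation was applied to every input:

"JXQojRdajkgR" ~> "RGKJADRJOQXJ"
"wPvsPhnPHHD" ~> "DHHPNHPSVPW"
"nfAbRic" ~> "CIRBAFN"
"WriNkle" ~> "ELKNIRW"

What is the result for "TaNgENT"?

TNEGNAT

The pattern: reverse the string, then convert every letter to uppercase.
For "TaNgENT", step one produces "TNEgNaT"; step two turns that into "TNEGNAT".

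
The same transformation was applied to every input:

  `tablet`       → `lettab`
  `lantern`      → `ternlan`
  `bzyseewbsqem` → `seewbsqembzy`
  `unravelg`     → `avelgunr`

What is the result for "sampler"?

plersam

Each output is the input with this applied: move the first 3 characters to the end (rotate left by 3).
On "sampler" that produces "plersam".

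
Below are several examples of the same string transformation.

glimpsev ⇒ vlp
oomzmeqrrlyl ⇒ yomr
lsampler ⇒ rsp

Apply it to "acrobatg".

gcb

Each output is the input with this applied: keep one character in every 3, starting at position 2 (positions 2nd, 5th, 8th, ...), then move the last character to the front.
Working it through for "acrobatg": intermediate "cbg", final "gcb".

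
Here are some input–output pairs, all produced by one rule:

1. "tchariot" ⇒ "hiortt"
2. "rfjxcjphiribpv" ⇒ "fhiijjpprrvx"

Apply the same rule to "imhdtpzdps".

himppstz

The rule is to sort the characters into alphabetical order, then delete the first 2 characters.
Starting from "imhdtpzdps": after the first operation, "ddhimppstz"; after the second, "himppstz".
(Check on "rfjxcjphiribpv": → "bcfhiijjpprrvx" → "fhiijjpprrvx" ✓)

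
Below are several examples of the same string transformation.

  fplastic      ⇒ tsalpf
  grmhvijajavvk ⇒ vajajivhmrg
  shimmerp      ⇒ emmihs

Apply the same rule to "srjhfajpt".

jafhjrs

The rule is to delete the last 2 characters, then reverse the string.
"srjhfajpt" → "srjhfaj" → "jafhjrs".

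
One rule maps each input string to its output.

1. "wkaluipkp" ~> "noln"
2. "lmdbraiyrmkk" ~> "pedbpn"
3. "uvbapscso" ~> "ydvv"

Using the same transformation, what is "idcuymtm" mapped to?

gxpp

Rule — shift every letter 3 places forward in the alphabet (wrapping around), then keep every other character starting from the second (positions 2nd, 4th, 6th, ...).
"idcuymtm" → "lgfxbpwp" → "gxpp".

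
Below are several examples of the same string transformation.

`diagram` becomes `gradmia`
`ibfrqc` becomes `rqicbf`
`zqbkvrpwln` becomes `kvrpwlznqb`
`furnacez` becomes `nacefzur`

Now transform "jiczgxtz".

The rule is to swap the first and last characters, then move the first 3 characters to the end (rotate left by 3).
On "jiczgxtz": the first step gives "ziczgxtj", and the second then gives "zgxtjzic".

zgxtjzic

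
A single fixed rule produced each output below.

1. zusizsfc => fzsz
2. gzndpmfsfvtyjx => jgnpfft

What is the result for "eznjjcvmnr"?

In each case the input is transformed by: keep every other character starting from the first (positions 1st, 3rd, 5th, ...), then move the last character to the front.
Applying both steps to "eznjjcvmnr": "enjvn", then "nenjv".

nenjv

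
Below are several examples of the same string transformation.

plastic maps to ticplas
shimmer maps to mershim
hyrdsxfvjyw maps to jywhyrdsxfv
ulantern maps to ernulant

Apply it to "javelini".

inijavel

In each case the input is transformed by: move the last 3 characters to the front (rotate right by 3).
"javelini" → "inijavel".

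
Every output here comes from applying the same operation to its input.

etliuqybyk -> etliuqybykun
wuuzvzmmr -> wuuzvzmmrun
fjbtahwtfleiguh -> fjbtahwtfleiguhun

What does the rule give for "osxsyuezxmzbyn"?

The rule is to append "un".
On "osxsyuezxmzbyn" that produces "osxsyuezxmzbynun".

osxsyuezxmzbynun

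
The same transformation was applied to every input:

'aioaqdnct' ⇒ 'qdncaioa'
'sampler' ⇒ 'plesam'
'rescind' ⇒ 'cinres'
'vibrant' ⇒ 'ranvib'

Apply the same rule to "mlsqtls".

What's happening: delete the last character, then swap the front and back halves of the string.
For "mlsqtls", step one produces "mlsqtl"; step two turns that into "qtlmls".

qtlmls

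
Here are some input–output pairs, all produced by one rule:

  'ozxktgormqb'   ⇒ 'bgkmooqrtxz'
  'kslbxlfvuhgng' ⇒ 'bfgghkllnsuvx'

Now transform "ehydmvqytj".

Looking at the pairs, the operation is to sort the characters into alphabetical order.
Applying that to "ehydmvqytj" gives "dehjmqtvyy".

dehjmqtvyy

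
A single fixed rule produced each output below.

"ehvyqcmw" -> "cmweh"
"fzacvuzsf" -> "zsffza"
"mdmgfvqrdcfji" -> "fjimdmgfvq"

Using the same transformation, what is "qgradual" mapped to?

ualqg

Looking at the pairs, the operation is to move the last 3 characters to the front (rotate right by 3), then delete the last 3 characters.
Starting from "qgradual": after the first operation, "ualqgrad"; after the second, "ualqg".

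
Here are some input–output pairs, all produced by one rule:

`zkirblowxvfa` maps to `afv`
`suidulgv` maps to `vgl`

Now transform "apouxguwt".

twu

In each case the input is transformed by: reverse the string, then keep only the first 3 characters.
"apouxguwt" → "twugxuopa" → "twu".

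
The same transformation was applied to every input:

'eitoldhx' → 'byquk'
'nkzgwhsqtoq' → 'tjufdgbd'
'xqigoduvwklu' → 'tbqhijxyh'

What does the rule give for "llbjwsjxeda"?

The rule is to delete the first 3 characters, then shift every letter 13 places forward in the alphabet (wrapping around) — i.e. ROT13.
Working it through for "llbjwsjxeda": intermediate "jwsjxeda", final "wjfwkrqn".

wjfwkrqn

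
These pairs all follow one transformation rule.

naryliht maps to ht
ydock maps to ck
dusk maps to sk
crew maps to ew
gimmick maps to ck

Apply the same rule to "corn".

rn

The transformation: keep only the last 2 characters.
Applying that to "corn" gives "rn".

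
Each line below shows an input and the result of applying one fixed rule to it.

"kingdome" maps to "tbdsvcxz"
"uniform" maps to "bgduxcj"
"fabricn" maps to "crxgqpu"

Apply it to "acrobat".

In each case the input is transformed by: reverse the string, then shift every letter 11 places backward in the alphabet (wrapping around).
For "acrobat", step one produces "taborca"; step two turns that into "ipqdgrp".

ipqdgrp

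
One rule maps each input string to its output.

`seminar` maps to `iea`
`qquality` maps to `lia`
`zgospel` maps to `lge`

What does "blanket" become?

eba

The rule is to sort the characters into reverse alphabetical order, then keep only the last 3 characters.
Doing the same to "blanket": "eba".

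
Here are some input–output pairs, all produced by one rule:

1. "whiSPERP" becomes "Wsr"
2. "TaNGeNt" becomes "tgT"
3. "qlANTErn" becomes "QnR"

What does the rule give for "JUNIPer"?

jiR

The transformation: keep one character in every 3, starting at position 1 (positions 1st, 4th, 7th, ...), then flip the case of every letter.
Working it through for "JUNIPer": intermediate "JIr", final "jiR".
(Check on "qlANTErn": → "qNr" → "QnR" ✓)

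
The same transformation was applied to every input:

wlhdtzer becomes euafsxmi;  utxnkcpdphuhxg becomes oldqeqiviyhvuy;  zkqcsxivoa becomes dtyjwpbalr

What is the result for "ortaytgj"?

Rule — move the first 3 characters to the end (rotate left by 3), then shift every letter 1 place forward in the alphabet (wrapping around).
On "ortaytgj": the first step gives "aytgjort", and the second then gives "bzuhkpsu".
(Check on "wlhdtzer": → "dtzerwlh" → "euafsxmi" ✓)

bzuhkpsu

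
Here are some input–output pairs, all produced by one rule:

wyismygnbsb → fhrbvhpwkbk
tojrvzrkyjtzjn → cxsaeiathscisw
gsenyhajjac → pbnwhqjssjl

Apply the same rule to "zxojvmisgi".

igxsevrbpr

Looking at the pairs, the operation is to shift every letter 9 places forward in the alphabet (wrapping around).
On "zxojvmisgi" that produces "igxsevrbpr".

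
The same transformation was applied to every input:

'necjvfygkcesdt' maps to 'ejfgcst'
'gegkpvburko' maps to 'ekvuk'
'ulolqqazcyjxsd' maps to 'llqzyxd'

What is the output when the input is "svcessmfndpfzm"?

vesfdfm

Looking at the pairs, the operation is to keep every other character starting from the second (positions 2nd, 4th, 6th, ...).
Applying that to "svcessmfndpfzm" gives "vesfdfm".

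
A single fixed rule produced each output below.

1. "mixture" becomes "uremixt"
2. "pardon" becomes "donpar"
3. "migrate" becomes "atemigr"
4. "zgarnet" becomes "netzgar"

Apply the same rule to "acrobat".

batacro

Looking at the pairs, the operation is to move the last 3 characters to the front (rotate right by 3).
Doing the same to "acrobat": "batacro".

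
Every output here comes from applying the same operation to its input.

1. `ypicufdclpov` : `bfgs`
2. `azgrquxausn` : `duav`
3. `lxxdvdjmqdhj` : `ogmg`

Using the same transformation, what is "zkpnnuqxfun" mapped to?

What's happening: shift every letter 3 places forward in the alphabet (wrapping around), then keep one character in every 3, starting at position 1 (positions 1st, 4th, 7th, ...).
For "zkpnnuqxfun" the result is "cqtx".

cqtx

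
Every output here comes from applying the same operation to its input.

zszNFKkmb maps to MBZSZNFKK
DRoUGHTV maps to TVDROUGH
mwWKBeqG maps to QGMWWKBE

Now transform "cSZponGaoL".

OLCSZPONGA

Looking at the pairs, the operation is to move the last 2 characters to the front (rotate right by 2), then convert every letter to uppercase.
For "cSZponGaoL" the result is "OLCSZPONGA".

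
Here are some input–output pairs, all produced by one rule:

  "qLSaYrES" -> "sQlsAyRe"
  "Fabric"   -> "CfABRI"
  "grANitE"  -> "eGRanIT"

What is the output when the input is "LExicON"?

nleXICo

The rule is to flip the case of every letter, then move the last character to the front.
On "LExicON": the first step gives "leXICon", and the second then gives "nleXICo".
(Check on "qLSaYrES": → "QlsAyRes" → "sQlsAyRe" ✓)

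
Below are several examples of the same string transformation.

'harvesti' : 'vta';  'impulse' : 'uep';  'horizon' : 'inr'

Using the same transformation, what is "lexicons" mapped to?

ine

Looking at the pairs, the operation is to move the first 3 characters to the end (rotate left by 3), then keep one character in every 3, starting at position 1 (positions 1st, 4th, 7th, ...).
Working it through for "lexicons": intermediate "iconslex", final "ine".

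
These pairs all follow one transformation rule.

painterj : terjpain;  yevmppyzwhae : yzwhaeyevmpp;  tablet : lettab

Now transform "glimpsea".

Each output is the input with this applied: swap the front and back halves of the string.
So "glimpsea" becomes "pseaglim".

pseaglim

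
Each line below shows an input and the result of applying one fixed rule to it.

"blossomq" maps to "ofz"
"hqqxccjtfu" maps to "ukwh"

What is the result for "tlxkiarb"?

gxe

Rule — keep one character in every 3, starting at position 1 (positions 1st, 4th, 7th, ...), then shift every letter 13 places forward in the alphabet (wrapping around) — i.e. ROT13.
Working it through for "tlxkiarb": intermediate "tkr", final "gxe".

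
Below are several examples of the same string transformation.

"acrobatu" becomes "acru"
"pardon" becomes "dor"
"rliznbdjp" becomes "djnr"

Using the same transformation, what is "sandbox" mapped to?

Looking at the pairs, the operation is to sort the characters into alphabetical order, then keep every other character starting from the second (positions 2nd, 4th, 6th, ...).
Applying both steps to "sandbox": "abdnosx", then "bns".

bns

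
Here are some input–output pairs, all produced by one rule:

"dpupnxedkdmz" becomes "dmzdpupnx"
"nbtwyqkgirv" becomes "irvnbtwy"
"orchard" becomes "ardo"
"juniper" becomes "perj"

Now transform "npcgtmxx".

The transformation: move the last 3 characters to the front (rotate right by 3), then delete the last 3 characters.
Doing the same to "npcgtmxx": "mxxnp".
(Check on "dpupnxedkdmz": → "dmzdpupnxedk" → "dmzdpupnx" ✓)

mxxnp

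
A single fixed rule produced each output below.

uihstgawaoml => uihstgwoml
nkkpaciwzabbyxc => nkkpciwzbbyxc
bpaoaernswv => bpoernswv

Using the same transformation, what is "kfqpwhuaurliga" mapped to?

kfqpwhuurlig

Looking at the pairs, the operation is to remove every "a".
"kfqpwhuaurliga" → "kfqpwhuurlig".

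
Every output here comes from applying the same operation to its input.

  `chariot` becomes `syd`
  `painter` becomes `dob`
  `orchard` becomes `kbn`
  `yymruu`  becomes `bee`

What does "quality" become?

sdi

The transformation: shift every letter 10 places forward in the alphabet (wrapping around), then keep only the last 3 characters.
Starting from "quality": after the first operation, "aekvsdi"; after the second, "sdi".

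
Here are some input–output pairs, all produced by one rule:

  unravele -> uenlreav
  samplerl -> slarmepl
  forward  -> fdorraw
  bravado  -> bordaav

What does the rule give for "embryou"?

eumobyr

The transformation: take characters alternately from the front and the back (1st, last, 2nd, 2nd-last, ...).
So "embryou" becomes "eumobyr".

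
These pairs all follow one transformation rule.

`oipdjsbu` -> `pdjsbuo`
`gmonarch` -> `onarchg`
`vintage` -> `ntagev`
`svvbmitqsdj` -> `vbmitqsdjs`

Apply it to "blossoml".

The pattern: move the first 2 characters to the end (rotate left by 2), then delete the last character.
For "blossoml", step one produces "ossomlbl"; step two turns that into "ossomlb".
(Check on "gmonarch": → "onarchgm" → "onarchg" ✓)

ossomlb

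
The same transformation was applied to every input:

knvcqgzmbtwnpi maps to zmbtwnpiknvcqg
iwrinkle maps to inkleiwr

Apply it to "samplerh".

In each case the input is transformed by: swap the front and back halves of the string, then move the last character to the front.
Working it through for "samplerh": intermediate "lerhsamp", final "plerhsam".

plerhsam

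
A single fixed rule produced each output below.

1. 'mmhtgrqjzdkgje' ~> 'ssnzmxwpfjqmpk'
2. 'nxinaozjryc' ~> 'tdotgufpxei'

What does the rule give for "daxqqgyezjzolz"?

jgdwwmekfpfurf

The transformation: shift every letter 6 places forward in the alphabet (wrapping around).
Doing the same to "daxqqgyezjzolz": "jgdwwmekfpfurf".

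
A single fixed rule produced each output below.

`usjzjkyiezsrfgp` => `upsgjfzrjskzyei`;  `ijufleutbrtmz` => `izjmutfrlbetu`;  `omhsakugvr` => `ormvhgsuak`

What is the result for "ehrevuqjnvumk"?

ekhmruevvnujq

Each output is the input with this applied: take characters alternately from the front and the back (1st, last, 2nd, 2nd-last, ...).
"ehrevuqjnvumk" → "ekhmruevvnujq".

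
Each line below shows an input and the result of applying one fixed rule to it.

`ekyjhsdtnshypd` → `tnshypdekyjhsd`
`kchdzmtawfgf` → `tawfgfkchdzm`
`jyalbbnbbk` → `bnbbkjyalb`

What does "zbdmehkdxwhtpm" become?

dxwhtpmzbdmehk

Looking at the pairs, the operation is to swap the front and back halves of the string.
Applying that to "zbdmehkdxwhtpm" gives "dxwhtpmzbdmehk".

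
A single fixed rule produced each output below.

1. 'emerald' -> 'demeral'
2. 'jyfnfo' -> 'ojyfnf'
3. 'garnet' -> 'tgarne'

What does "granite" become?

egranit

Looking at the pairs, the operation is to move the last character to the front.
Applying that to "granite" gives "egranit".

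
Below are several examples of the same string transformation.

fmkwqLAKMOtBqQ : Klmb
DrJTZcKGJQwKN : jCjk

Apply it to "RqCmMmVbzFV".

cMZ

In each case the input is transformed by: flip the case of every letter, then keep one character in every 3, starting at position 3 (positions 3rd, 6th, 9th, ...).
Working it through for "RqCmMmVbzFV": intermediate "rQcMmMvBZfv", final "cMZ".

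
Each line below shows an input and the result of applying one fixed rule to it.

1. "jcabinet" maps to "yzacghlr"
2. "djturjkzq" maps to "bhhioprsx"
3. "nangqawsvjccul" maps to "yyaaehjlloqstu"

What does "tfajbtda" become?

The rule is to sort the characters into alphabetical order, then shift every letter 2 places backward in the alphabet (wrapping around).
On "tfajbtda": the first step gives "aabdfjtt", and the second then gives "yyzbdhrr".

yyzbdhrr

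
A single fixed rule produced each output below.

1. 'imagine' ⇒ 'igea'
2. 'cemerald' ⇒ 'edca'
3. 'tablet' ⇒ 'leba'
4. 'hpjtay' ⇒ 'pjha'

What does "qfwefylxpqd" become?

ffed

In each case the input is transformed by: sort the characters into reverse alphabetical order, then keep only the last 4 characters.
For "qfwefylxpqd", step one produces "yxwqqplffed"; step two turns that into "ffed".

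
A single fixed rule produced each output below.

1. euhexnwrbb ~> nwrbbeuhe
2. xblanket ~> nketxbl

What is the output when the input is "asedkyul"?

The transformation: swap the front and back halves of the string, then delete the last character.
For "asedkyul", step one produces "kyulased"; step two turns that into "kyulase".

kyulase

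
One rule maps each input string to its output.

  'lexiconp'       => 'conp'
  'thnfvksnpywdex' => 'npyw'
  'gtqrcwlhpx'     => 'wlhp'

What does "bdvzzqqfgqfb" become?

In each case the input is transformed by: swap the front and back halves of the string, then keep only the first 4 characters.
Working it through for "bdvzzqqfgqfb": intermediate "qfgqfbbdvzzq", final "qfgq".

qfgq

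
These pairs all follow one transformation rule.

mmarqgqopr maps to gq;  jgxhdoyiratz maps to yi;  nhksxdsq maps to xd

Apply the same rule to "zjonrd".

Rule — swap the front and back halves of the string, then keep only the first 2 characters.
For "zjonrd", step one produces "nrdzjo"; step two turns that into "nr".
(Check on "jgxhdoyiratz": → "yiratzjgxhdo" → "yi" ✓)

nr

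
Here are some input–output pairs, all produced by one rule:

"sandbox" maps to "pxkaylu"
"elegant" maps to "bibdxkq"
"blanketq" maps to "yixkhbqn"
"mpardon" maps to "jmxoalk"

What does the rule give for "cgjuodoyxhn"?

zdgrlalvuek

Each output is the input with this applied: shift every letter 3 places backward in the alphabet (wrapping around).
For "cgjuodoyxhn" the result is "zdgrlalvuek".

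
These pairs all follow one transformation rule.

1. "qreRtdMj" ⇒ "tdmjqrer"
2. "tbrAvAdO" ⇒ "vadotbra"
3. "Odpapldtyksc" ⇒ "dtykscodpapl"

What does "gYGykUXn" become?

In each case the input is transformed by: swap the front and back halves of the string, then convert every letter to lowercase.
"gYGykUXn" → "kUXngYGy" → "kuxngygy".

kuxngygy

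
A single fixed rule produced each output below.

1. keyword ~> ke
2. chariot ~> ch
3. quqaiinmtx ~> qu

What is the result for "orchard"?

or

Each output is the input with this applied: keep only the first 2 characters.
On "orchard" that produces "or".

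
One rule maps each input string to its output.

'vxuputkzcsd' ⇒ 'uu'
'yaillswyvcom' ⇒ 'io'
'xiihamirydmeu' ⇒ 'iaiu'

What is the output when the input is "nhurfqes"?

ue

In each case the input is transformed by: keep every other character starting from the first (positions 1st, 3rd, 5th, ...), then keep only the vowels.
Working it through for "nhurfqes": intermediate "nufe", final "ue".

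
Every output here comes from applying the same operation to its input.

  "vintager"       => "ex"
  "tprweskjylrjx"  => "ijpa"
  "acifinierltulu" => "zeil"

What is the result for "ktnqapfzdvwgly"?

In each case the input is transformed by: keep one character in every 3, starting at position 3 (positions 3rd, 6th, 9th, ...), then shift every letter 9 places backward in the alphabet (wrapping around).
Starting from "ktnqapfzdvwgly": after the first operation, "npdg"; after the second, "egux".

egux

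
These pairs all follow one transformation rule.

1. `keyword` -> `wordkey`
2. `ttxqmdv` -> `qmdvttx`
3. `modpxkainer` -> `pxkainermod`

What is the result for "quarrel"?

The pattern: move the first 3 characters to the end (rotate left by 3).
Applying that to "quarrel" gives "rrelqua".

rrelqua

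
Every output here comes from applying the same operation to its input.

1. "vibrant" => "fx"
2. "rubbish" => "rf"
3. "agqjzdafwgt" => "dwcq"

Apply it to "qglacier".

In each case the input is transformed by: shift every letter 3 places backward in the alphabet (wrapping around), then keep one character in every 3, starting at position 2 (positions 2nd, 5th, 8th, ...).
On "qglacier" that produces "dzo".

dzo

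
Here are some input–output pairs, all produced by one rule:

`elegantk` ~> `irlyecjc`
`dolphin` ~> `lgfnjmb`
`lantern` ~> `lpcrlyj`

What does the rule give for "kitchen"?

lcfargi

The rule is to reverse the string, then shift every letter 2 places backward in the alphabet (wrapping around).
"kitchen" → "nehctik" → "lcfargi".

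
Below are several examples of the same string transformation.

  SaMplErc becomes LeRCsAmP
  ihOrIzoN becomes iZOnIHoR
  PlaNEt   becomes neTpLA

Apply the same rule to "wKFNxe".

Looking at the pairs, the operation is to swap the front and back halves of the string, then flip the case of every letter.
For "wKFNxe", step one produces "NxewKF"; step two turns that into "nXEWkf".

nXEWkf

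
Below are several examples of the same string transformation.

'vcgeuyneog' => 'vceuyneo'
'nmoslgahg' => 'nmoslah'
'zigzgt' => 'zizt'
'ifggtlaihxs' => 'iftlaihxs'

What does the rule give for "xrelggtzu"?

Rule — remove every "g".
On "xrelggtzu" that produces "xreltzu".

xreltzu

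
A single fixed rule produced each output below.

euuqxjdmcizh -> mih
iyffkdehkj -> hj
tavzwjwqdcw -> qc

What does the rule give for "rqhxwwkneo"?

no

Each output is the input with this applied: keep every other character starting from the second (positions 2nd, 4th, 6th, ...), then delete the first 3 characters.
Working it through for "rqhxwwkneo": intermediate "qxwno", final "no".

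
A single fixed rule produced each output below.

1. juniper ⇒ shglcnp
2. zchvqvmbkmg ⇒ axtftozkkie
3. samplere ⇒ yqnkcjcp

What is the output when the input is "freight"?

pdgcfer

Rule — swap each adjacent pair of characters (1↔2, 3↔4, ...), then shift every letter 2 places backward in the alphabet (wrapping around).
Doing the same to "freight": "pdgcfer".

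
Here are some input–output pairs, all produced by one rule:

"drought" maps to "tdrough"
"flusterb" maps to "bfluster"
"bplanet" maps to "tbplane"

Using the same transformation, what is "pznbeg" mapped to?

The rule is to move the last character to the front.
On "pznbeg" that produces "gpznbe".

gpznbe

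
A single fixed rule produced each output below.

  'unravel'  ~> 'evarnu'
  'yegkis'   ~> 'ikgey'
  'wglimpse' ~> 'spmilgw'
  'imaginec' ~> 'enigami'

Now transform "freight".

Looking at the pairs, the operation is to delete the last character, then reverse the string.
Doing the same to "freight": "hgierf".

hgierf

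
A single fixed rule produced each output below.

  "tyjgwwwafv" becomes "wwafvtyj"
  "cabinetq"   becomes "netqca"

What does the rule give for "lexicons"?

The rule is to swap the front and back halves of the string, then delete the last 2 characters.
On "lexicons": the first step gives "conslexi", and the second then gives "consle".

consle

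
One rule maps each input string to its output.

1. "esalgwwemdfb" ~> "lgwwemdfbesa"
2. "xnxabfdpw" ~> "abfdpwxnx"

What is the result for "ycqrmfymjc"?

rmfymjcycq

Rule — move the first 3 characters to the end (rotate left by 3).
Doing the same to "ycqrmfymjc": "rmfymjcycq".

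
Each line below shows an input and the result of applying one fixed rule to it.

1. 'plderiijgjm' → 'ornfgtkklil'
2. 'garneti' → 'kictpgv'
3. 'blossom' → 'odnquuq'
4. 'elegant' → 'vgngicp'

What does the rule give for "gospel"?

niqurg

The pattern: move the last character to the front, then shift every letter 2 places forward in the alphabet (wrapping around).
Doing the same to "gospel": "niqurg".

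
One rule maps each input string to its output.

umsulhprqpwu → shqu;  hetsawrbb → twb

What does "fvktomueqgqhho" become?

kmqh

In each case the input is transformed by: keep one character in every 3, starting at position 3 (positions 3rd, 6th, 9th, ...).
So "fvktomueqgqhho" becomes "kmqh".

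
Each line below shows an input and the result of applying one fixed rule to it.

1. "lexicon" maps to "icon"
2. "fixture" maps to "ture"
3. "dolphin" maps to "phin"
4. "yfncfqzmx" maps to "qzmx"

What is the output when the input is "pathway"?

hway

Looking at the pairs, the operation is to keep only the last 4 characters.
For "pathway" the result is "hway".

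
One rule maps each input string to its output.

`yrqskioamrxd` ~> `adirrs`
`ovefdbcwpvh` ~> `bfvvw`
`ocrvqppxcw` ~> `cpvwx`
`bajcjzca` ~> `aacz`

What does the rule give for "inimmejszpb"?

Each output is the input with this applied: keep every other character starting from the second (positions 2nd, 4th, 6th, ...), then sort the characters into alphabetical order.
Applying both steps to "inimmejszpb": "nmesp", then "emnps".
(Check on "ovefdbcwpvh": → "vfbwv" → "bfvvw" ✓)

emnps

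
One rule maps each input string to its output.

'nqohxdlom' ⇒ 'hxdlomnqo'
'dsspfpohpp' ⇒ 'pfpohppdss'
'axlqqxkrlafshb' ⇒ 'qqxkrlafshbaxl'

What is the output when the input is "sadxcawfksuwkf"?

Each output is the input with this applied: move the first 3 characters to the end (rotate left by 3).
"sadxcawfksuwkf" → "xcawfksuwkfsad".

xcawfksuwkfsad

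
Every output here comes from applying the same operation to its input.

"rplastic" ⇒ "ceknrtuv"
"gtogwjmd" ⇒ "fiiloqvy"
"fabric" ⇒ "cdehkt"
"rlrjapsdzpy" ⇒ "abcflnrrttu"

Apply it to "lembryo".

Rule — shift every letter 2 places forward in the alphabet (wrapping around), then sort the characters into alphabetical order.
Applying both steps to "lembryo": "ngodtaq", then "adgnoqt".
(Check on "rplastic": → "trncuvke" → "ceknrtuv" ✓)

adgnoqt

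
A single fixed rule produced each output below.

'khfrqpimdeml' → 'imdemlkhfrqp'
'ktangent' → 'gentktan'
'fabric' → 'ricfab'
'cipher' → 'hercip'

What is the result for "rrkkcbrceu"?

The rule is to swap the front and back halves of the string.
On "rrkkcbrceu" that produces "brceurrkkc".

brceurrkkc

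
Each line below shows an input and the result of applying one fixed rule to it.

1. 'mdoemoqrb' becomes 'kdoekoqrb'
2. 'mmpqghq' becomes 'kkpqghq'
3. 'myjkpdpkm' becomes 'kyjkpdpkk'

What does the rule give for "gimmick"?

gikkick

Each output is the input with this applied: replace every "m" with "k".
For "gimmick" the result is "gikkick".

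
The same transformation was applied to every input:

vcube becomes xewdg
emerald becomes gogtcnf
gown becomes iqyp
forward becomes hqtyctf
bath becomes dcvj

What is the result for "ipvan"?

The rule is to shift every letter 2 places forward in the alphabet (wrapping around).
So "ipvan" becomes "krxcp".

krxcp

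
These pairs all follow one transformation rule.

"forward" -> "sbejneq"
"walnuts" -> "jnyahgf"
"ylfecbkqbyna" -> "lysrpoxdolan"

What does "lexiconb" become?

yrkvpbao

Rule — shift every letter 13 places forward in the alphabet (wrapping around) — i.e. ROT13.
"lexiconb" → "yrkvpbao".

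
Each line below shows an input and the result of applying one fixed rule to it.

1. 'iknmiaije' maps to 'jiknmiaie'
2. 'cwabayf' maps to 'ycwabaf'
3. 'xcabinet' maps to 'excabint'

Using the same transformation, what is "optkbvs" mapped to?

voptkbs

Looking at the pairs, the operation is to move the last character to the front, then swap the first and last characters.
Working it through for "optkbvs": intermediate "soptkbv", final "voptkbs".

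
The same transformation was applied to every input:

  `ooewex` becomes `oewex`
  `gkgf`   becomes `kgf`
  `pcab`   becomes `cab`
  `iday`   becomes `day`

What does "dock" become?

Each output is the input with this applied: delete the first character.
On "dock" that produces "ock".

ock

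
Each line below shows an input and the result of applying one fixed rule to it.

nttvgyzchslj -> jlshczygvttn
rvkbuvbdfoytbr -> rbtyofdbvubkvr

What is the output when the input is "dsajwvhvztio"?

Each output is the input with this applied: reverse the string.
For "dsajwvhvztio" the result is "oitzvhvwjasd".

oitzvhvwjasd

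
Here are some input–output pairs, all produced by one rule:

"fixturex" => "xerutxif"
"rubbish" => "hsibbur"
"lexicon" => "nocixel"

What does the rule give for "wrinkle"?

elknirw

Each output is the input with this applied: reverse the string.
On "wrinkle" that produces "elknirw".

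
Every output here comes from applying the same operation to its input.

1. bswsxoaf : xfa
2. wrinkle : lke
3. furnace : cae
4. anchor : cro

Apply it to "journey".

The pattern: swap each adjacent pair of characters (1↔2, 3↔4, ...), then keep only the last 3 characters.
For "journey" the result is "eny".

eny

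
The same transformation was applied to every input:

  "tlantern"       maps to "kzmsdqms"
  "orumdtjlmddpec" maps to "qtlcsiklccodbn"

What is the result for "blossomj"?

knrrnlia

In each case the input is transformed by: shift every letter 1 place backward in the alphabet (wrapping around), then move the first character to the end.
Applying both steps to "blossomj": "aknrrnli", then "knrrnlia".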